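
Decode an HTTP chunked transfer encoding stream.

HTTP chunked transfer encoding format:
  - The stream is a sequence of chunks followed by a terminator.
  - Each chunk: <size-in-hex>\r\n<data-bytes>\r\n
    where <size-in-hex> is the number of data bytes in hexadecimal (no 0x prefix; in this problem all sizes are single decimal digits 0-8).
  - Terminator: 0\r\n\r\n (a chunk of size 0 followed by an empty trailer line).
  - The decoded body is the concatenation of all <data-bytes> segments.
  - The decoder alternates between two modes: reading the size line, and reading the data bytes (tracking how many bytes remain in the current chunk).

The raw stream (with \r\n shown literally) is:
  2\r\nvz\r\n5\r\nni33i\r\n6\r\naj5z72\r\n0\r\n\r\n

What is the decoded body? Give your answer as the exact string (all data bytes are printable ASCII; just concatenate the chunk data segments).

Answer: vzni33iaj5z72

Derivation:
Chunk 1: stream[0..1]='2' size=0x2=2, data at stream[3..5]='vz' -> body[0..2], body so far='vz'
Chunk 2: stream[7..8]='5' size=0x5=5, data at stream[10..15]='ni33i' -> body[2..7], body so far='vzni33i'
Chunk 3: stream[17..18]='6' size=0x6=6, data at stream[20..26]='aj5z72' -> body[7..13], body so far='vzni33iaj5z72'
Chunk 4: stream[28..29]='0' size=0 (terminator). Final body='vzni33iaj5z72' (13 bytes)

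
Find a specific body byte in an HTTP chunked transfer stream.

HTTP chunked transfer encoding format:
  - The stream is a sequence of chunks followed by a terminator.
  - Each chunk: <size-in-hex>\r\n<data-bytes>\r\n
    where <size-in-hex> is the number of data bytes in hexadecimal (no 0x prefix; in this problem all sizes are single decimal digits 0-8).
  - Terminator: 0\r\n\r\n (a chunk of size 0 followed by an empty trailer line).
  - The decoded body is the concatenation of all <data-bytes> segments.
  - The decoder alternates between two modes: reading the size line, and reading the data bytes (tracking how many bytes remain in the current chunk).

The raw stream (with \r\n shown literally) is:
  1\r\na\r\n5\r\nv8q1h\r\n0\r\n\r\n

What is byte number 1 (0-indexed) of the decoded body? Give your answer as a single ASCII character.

Chunk 1: stream[0..1]='1' size=0x1=1, data at stream[3..4]='a' -> body[0..1], body so far='a'
Chunk 2: stream[6..7]='5' size=0x5=5, data at stream[9..14]='v8q1h' -> body[1..6], body so far='av8q1h'
Chunk 3: stream[16..17]='0' size=0 (terminator). Final body='av8q1h' (6 bytes)
Body byte 1 = 'v'

Answer: v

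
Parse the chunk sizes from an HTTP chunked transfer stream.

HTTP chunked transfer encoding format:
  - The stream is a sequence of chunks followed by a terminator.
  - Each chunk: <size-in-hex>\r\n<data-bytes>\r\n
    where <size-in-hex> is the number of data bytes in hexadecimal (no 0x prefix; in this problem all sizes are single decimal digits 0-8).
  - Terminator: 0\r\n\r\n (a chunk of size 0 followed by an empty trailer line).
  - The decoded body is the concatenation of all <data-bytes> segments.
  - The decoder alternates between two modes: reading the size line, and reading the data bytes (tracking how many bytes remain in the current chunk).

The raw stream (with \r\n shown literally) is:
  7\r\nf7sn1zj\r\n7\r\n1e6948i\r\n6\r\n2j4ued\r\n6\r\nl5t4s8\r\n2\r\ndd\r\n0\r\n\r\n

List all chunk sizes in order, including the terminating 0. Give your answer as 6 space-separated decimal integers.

Chunk 1: stream[0..1]='7' size=0x7=7, data at stream[3..10]='f7sn1zj' -> body[0..7], body so far='f7sn1zj'
Chunk 2: stream[12..13]='7' size=0x7=7, data at stream[15..22]='1e6948i' -> body[7..14], body so far='f7sn1zj1e6948i'
Chunk 3: stream[24..25]='6' size=0x6=6, data at stream[27..33]='2j4ued' -> body[14..20], body so far='f7sn1zj1e6948i2j4ued'
Chunk 4: stream[35..36]='6' size=0x6=6, data at stream[38..44]='l5t4s8' -> body[20..26], body so far='f7sn1zj1e6948i2j4uedl5t4s8'
Chunk 5: stream[46..47]='2' size=0x2=2, data at stream[49..51]='dd' -> body[26..28], body so far='f7sn1zj1e6948i2j4uedl5t4s8dd'
Chunk 6: stream[53..54]='0' size=0 (terminator). Final body='f7sn1zj1e6948i2j4uedl5t4s8dd' (28 bytes)

Answer: 7 7 6 6 2 0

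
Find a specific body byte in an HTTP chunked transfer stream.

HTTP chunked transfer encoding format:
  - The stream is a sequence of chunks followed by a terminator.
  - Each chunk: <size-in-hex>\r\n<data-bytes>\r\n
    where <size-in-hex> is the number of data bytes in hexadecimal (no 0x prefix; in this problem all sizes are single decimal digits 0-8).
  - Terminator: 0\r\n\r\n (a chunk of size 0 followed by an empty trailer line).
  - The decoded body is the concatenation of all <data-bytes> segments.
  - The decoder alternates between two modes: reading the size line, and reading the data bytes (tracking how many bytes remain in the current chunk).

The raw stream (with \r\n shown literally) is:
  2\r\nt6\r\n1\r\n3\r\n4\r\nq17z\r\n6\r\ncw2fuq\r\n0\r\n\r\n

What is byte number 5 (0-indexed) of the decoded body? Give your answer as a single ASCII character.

Answer: 7

Derivation:
Chunk 1: stream[0..1]='2' size=0x2=2, data at stream[3..5]='t6' -> body[0..2], body so far='t6'
Chunk 2: stream[7..8]='1' size=0x1=1, data at stream[10..11]='3' -> body[2..3], body so far='t63'
Chunk 3: stream[13..14]='4' size=0x4=4, data at stream[16..20]='q17z' -> body[3..7], body so far='t63q17z'
Chunk 4: stream[22..23]='6' size=0x6=6, data at stream[25..31]='cw2fuq' -> body[7..13], body so far='t63q17zcw2fuq'
Chunk 5: stream[33..34]='0' size=0 (terminator). Final body='t63q17zcw2fuq' (13 bytes)
Body byte 5 = '7'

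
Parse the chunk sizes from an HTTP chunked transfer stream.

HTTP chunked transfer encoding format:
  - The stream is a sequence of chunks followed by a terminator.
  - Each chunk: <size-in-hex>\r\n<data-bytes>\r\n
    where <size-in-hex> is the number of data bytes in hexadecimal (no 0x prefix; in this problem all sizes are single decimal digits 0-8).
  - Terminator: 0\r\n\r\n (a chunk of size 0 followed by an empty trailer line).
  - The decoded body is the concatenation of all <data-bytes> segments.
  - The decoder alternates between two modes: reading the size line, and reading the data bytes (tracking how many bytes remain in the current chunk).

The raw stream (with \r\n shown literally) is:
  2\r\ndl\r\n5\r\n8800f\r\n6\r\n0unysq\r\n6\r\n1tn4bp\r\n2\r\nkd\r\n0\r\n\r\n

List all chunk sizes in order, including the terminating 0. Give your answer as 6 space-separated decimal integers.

Chunk 1: stream[0..1]='2' size=0x2=2, data at stream[3..5]='dl' -> body[0..2], body so far='dl'
Chunk 2: stream[7..8]='5' size=0x5=5, data at stream[10..15]='8800f' -> body[2..7], body so far='dl8800f'
Chunk 3: stream[17..18]='6' size=0x6=6, data at stream[20..26]='0unysq' -> body[7..13], body so far='dl8800f0unysq'
Chunk 4: stream[28..29]='6' size=0x6=6, data at stream[31..37]='1tn4bp' -> body[13..19], body so far='dl8800f0unysq1tn4bp'
Chunk 5: stream[39..40]='2' size=0x2=2, data at stream[42..44]='kd' -> body[19..21], body so far='dl8800f0unysq1tn4bpkd'
Chunk 6: stream[46..47]='0' size=0 (terminator). Final body='dl8800f0unysq1tn4bpkd' (21 bytes)

Answer: 2 5 6 6 2 0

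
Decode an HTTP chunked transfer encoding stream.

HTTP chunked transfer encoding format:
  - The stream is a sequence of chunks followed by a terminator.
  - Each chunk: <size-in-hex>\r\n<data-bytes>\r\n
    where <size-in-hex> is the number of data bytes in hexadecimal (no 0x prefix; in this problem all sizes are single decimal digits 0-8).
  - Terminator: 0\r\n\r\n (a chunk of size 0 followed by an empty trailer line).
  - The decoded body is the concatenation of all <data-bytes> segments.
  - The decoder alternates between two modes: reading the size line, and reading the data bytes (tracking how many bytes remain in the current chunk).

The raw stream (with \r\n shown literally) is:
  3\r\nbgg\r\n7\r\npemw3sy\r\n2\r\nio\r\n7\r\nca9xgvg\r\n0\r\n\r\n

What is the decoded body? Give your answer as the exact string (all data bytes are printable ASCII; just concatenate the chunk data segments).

Answer: bggpemw3syioca9xgvg

Derivation:
Chunk 1: stream[0..1]='3' size=0x3=3, data at stream[3..6]='bgg' -> body[0..3], body so far='bgg'
Chunk 2: stream[8..9]='7' size=0x7=7, data at stream[11..18]='pemw3sy' -> body[3..10], body so far='bggpemw3sy'
Chunk 3: stream[20..21]='2' size=0x2=2, data at stream[23..25]='io' -> body[10..12], body so far='bggpemw3syio'
Chunk 4: stream[27..28]='7' size=0x7=7, data at stream[30..37]='ca9xgvg' -> body[12..19], body so far='bggpemw3syioca9xgvg'
Chunk 5: stream[39..40]='0' size=0 (terminator). Final body='bggpemw3syioca9xgvg' (19 bytes)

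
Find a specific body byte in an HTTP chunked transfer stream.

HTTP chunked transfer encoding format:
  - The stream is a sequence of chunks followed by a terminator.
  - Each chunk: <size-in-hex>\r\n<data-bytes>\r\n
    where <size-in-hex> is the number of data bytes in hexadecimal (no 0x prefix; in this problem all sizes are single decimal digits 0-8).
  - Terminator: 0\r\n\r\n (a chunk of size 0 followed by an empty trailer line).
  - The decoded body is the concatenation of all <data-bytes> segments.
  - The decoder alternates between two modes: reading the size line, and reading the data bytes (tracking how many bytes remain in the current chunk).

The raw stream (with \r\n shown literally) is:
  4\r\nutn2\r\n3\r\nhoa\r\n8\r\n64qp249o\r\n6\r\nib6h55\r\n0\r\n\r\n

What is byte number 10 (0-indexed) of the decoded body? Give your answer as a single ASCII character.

Chunk 1: stream[0..1]='4' size=0x4=4, data at stream[3..7]='utn2' -> body[0..4], body so far='utn2'
Chunk 2: stream[9..10]='3' size=0x3=3, data at stream[12..15]='hoa' -> body[4..7], body so far='utn2hoa'
Chunk 3: stream[17..18]='8' size=0x8=8, data at stream[20..28]='64qp249o' -> body[7..15], body so far='utn2hoa64qp249o'
Chunk 4: stream[30..31]='6' size=0x6=6, data at stream[33..39]='ib6h55' -> body[15..21], body so far='utn2hoa64qp249oib6h55'
Chunk 5: stream[41..42]='0' size=0 (terminator). Final body='utn2hoa64qp249oib6h55' (21 bytes)
Body byte 10 = 'p'

Answer: p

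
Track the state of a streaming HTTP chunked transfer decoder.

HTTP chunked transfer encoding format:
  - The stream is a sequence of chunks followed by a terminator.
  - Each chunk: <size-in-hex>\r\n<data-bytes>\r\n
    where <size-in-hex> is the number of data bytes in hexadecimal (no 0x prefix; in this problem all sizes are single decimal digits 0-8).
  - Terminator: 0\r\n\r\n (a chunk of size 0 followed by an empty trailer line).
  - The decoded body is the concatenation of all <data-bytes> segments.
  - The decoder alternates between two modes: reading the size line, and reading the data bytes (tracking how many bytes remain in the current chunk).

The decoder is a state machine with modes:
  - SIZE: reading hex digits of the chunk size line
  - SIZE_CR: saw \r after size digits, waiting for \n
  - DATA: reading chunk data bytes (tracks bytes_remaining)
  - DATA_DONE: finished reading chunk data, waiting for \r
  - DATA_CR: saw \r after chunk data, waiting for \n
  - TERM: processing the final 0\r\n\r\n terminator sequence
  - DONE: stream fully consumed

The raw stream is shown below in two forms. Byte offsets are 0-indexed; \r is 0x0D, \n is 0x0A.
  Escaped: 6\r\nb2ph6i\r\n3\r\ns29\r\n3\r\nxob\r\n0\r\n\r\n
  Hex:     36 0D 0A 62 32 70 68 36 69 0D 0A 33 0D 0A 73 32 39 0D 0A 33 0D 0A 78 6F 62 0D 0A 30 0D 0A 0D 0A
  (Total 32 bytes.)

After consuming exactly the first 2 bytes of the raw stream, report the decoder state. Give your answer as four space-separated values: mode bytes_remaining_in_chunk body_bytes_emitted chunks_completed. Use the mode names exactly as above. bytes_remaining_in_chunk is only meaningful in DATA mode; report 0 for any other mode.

Answer: SIZE_CR 0 0 0

Derivation:
Byte 0 = '6': mode=SIZE remaining=0 emitted=0 chunks_done=0
Byte 1 = 0x0D: mode=SIZE_CR remaining=0 emitted=0 chunks_done=0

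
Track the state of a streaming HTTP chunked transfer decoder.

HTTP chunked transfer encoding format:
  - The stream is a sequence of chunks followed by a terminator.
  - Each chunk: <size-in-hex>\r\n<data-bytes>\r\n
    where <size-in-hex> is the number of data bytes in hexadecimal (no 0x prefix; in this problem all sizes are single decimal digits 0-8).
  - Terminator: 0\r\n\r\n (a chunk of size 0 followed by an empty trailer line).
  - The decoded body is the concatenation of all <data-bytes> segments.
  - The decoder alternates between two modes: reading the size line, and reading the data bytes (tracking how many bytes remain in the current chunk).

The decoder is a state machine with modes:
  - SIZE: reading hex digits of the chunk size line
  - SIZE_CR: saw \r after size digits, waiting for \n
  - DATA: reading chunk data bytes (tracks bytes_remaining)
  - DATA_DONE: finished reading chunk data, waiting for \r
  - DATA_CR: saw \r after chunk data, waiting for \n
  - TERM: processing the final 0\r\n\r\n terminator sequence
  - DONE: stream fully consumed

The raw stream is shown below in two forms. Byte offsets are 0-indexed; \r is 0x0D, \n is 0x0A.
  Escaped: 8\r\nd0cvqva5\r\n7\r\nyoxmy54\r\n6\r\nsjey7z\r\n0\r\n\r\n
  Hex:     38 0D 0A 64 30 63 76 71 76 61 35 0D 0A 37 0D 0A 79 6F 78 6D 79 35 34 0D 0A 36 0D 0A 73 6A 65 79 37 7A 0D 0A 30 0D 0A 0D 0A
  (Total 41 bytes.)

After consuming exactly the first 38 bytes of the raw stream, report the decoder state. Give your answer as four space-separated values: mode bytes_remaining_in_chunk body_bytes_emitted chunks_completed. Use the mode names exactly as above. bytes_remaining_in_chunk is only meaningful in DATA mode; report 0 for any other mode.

Byte 0 = '8': mode=SIZE remaining=0 emitted=0 chunks_done=0
Byte 1 = 0x0D: mode=SIZE_CR remaining=0 emitted=0 chunks_done=0
Byte 2 = 0x0A: mode=DATA remaining=8 emitted=0 chunks_done=0
Byte 3 = 'd': mode=DATA remaining=7 emitted=1 chunks_done=0
Byte 4 = '0': mode=DATA remaining=6 emitted=2 chunks_done=0
Byte 5 = 'c': mode=DATA remaining=5 emitted=3 chunks_done=0
Byte 6 = 'v': mode=DATA remaining=4 emitted=4 chunks_done=0
Byte 7 = 'q': mode=DATA remaining=3 emitted=5 chunks_done=0
Byte 8 = 'v': mode=DATA remaining=2 emitted=6 chunks_done=0
Byte 9 = 'a': mode=DATA remaining=1 emitted=7 chunks_done=0
Byte 10 = '5': mode=DATA_DONE remaining=0 emitted=8 chunks_done=0
Byte 11 = 0x0D: mode=DATA_CR remaining=0 emitted=8 chunks_done=0
Byte 12 = 0x0A: mode=SIZE remaining=0 emitted=8 chunks_done=1
Byte 13 = '7': mode=SIZE remaining=0 emitted=8 chunks_done=1
Byte 14 = 0x0D: mode=SIZE_CR remaining=0 emitted=8 chunks_done=1
Byte 15 = 0x0A: mode=DATA remaining=7 emitted=8 chunks_done=1
Byte 16 = 'y': mode=DATA remaining=6 emitted=9 chunks_done=1
Byte 17 = 'o': mode=DATA remaining=5 emitted=10 chunks_done=1
Byte 18 = 'x': mode=DATA remaining=4 emitted=11 chunks_done=1
Byte 19 = 'm': mode=DATA remaining=3 emitted=12 chunks_done=1
Byte 20 = 'y': mode=DATA remaining=2 emitted=13 chunks_done=1
Byte 21 = '5': mode=DATA remaining=1 emitted=14 chunks_done=1
Byte 22 = '4': mode=DATA_DONE remaining=0 emitted=15 chunks_done=1
Byte 23 = 0x0D: mode=DATA_CR remaining=0 emitted=15 chunks_done=1
Byte 24 = 0x0A: mode=SIZE remaining=0 emitted=15 chunks_done=2
Byte 25 = '6': mode=SIZE remaining=0 emitted=15 chunks_done=2
Byte 26 = 0x0D: mode=SIZE_CR remaining=0 emitted=15 chunks_done=2
Byte 27 = 0x0A: mode=DATA remaining=6 emitted=15 chunks_done=2
Byte 28 = 's': mode=DATA remaining=5 emitted=16 chunks_done=2
Byte 29 = 'j': mode=DATA remaining=4 emitted=17 chunks_done=2
Byte 30 = 'e': mode=DATA remaining=3 emitted=18 chunks_done=2
Byte 31 = 'y': mode=DATA remaining=2 emitted=19 chunks_done=2
Byte 32 = '7': mode=DATA remaining=1 emitted=20 chunks_done=2
Byte 33 = 'z': mode=DATA_DONE remaining=0 emitted=21 chunks_done=2
Byte 34 = 0x0D: mode=DATA_CR remaining=0 emitted=21 chunks_done=2
Byte 35 = 0x0A: mode=SIZE remaining=0 emitted=21 chunks_done=3
Byte 36 = '0': mode=SIZE remaining=0 emitted=21 chunks_done=3
Byte 37 = 0x0D: mode=SIZE_CR remaining=0 emitted=21 chunks_done=3

Answer: SIZE_CR 0 21 3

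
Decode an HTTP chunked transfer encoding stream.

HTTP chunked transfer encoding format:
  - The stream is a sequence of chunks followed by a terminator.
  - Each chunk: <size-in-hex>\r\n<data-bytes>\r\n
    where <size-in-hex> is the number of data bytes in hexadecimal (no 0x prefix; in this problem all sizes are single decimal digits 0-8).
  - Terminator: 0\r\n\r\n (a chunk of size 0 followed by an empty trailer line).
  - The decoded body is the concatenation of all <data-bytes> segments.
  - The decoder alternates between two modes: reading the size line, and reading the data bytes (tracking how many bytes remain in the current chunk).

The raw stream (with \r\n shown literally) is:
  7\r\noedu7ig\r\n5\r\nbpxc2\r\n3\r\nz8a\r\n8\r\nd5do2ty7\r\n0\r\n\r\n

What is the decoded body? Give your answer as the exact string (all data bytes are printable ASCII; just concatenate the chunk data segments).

Answer: oedu7igbpxc2z8ad5do2ty7

Derivation:
Chunk 1: stream[0..1]='7' size=0x7=7, data at stream[3..10]='oedu7ig' -> body[0..7], body so far='oedu7ig'
Chunk 2: stream[12..13]='5' size=0x5=5, data at stream[15..20]='bpxc2' -> body[7..12], body so far='oedu7igbpxc2'
Chunk 3: stream[22..23]='3' size=0x3=3, data at stream[25..28]='z8a' -> body[12..15], body so far='oedu7igbpxc2z8a'
Chunk 4: stream[30..31]='8' size=0x8=8, data at stream[33..41]='d5do2ty7' -> body[15..23], body so far='oedu7igbpxc2z8ad5do2ty7'
Chunk 5: stream[43..44]='0' size=0 (terminator). Final body='oedu7igbpxc2z8ad5do2ty7' (23 bytes)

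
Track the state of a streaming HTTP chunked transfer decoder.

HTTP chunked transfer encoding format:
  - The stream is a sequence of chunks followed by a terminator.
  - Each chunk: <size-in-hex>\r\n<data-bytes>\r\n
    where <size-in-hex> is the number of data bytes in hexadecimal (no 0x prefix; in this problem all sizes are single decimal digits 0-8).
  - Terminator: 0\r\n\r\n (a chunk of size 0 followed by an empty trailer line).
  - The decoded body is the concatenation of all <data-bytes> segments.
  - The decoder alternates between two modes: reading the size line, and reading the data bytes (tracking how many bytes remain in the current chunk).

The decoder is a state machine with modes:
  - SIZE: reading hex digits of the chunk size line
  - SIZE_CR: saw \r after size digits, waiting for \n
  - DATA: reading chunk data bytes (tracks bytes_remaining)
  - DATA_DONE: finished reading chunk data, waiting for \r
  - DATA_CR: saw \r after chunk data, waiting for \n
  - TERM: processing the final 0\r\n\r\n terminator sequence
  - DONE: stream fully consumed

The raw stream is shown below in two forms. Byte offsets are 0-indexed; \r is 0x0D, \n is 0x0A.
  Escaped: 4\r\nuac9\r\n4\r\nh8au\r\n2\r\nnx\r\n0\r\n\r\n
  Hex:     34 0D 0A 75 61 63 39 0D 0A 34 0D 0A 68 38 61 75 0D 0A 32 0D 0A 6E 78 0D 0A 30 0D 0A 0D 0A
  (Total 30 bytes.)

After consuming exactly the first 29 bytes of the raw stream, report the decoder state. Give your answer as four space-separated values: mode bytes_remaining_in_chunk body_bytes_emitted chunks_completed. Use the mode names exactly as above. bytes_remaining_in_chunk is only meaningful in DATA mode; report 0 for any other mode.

Byte 0 = '4': mode=SIZE remaining=0 emitted=0 chunks_done=0
Byte 1 = 0x0D: mode=SIZE_CR remaining=0 emitted=0 chunks_done=0
Byte 2 = 0x0A: mode=DATA remaining=4 emitted=0 chunks_done=0
Byte 3 = 'u': mode=DATA remaining=3 emitted=1 chunks_done=0
Byte 4 = 'a': mode=DATA remaining=2 emitted=2 chunks_done=0
Byte 5 = 'c': mode=DATA remaining=1 emitted=3 chunks_done=0
Byte 6 = '9': mode=DATA_DONE remaining=0 emitted=4 chunks_done=0
Byte 7 = 0x0D: mode=DATA_CR remaining=0 emitted=4 chunks_done=0
Byte 8 = 0x0A: mode=SIZE remaining=0 emitted=4 chunks_done=1
Byte 9 = '4': mode=SIZE remaining=0 emitted=4 chunks_done=1
Byte 10 = 0x0D: mode=SIZE_CR remaining=0 emitted=4 chunks_done=1
Byte 11 = 0x0A: mode=DATA remaining=4 emitted=4 chunks_done=1
Byte 12 = 'h': mode=DATA remaining=3 emitted=5 chunks_done=1
Byte 13 = '8': mode=DATA remaining=2 emitted=6 chunks_done=1
Byte 14 = 'a': mode=DATA remaining=1 emitted=7 chunks_done=1
Byte 15 = 'u': mode=DATA_DONE remaining=0 emitted=8 chunks_done=1
Byte 16 = 0x0D: mode=DATA_CR remaining=0 emitted=8 chunks_done=1
Byte 17 = 0x0A: mode=SIZE remaining=0 emitted=8 chunks_done=2
Byte 18 = '2': mode=SIZE remaining=0 emitted=8 chunks_done=2
Byte 19 = 0x0D: mode=SIZE_CR remaining=0 emitted=8 chunks_done=2
Byte 20 = 0x0A: mode=DATA remaining=2 emitted=8 chunks_done=2
Byte 21 = 'n': mode=DATA remaining=1 emitted=9 chunks_done=2
Byte 22 = 'x': mode=DATA_DONE remaining=0 emitted=10 chunks_done=2
Byte 23 = 0x0D: mode=DATA_CR remaining=0 emitted=10 chunks_done=2
Byte 24 = 0x0A: mode=SIZE remaining=0 emitted=10 chunks_done=3
Byte 25 = '0': mode=SIZE remaining=0 emitted=10 chunks_done=3
Byte 26 = 0x0D: mode=SIZE_CR remaining=0 emitted=10 chunks_done=3
Byte 27 = 0x0A: mode=TERM remaining=0 emitted=10 chunks_done=3
Byte 28 = 0x0D: mode=TERM remaining=0 emitted=10 chunks_done=3

Answer: TERM 0 10 3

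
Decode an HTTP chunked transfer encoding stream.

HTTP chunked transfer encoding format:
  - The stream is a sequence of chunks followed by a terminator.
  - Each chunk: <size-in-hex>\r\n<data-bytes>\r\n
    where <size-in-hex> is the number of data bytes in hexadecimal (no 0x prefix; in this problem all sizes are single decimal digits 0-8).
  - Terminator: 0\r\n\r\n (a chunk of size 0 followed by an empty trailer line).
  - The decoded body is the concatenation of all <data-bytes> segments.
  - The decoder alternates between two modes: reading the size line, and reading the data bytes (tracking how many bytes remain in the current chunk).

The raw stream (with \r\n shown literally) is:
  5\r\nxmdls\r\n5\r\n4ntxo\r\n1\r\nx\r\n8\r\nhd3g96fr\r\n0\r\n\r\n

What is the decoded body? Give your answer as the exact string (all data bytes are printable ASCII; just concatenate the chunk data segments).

Answer: xmdls4ntxoxhd3g96fr

Derivation:
Chunk 1: stream[0..1]='5' size=0x5=5, data at stream[3..8]='xmdls' -> body[0..5], body so far='xmdls'
Chunk 2: stream[10..11]='5' size=0x5=5, data at stream[13..18]='4ntxo' -> body[5..10], body so far='xmdls4ntxo'
Chunk 3: stream[20..21]='1' size=0x1=1, data at stream[23..24]='x' -> body[10..11], body so far='xmdls4ntxox'
Chunk 4: stream[26..27]='8' size=0x8=8, data at stream[29..37]='hd3g96fr' -> body[11..19], body so far='xmdls4ntxoxhd3g96fr'
Chunk 5: stream[39..40]='0' size=0 (terminator). Final body='xmdls4ntxoxhd3g96fr' (19 bytes)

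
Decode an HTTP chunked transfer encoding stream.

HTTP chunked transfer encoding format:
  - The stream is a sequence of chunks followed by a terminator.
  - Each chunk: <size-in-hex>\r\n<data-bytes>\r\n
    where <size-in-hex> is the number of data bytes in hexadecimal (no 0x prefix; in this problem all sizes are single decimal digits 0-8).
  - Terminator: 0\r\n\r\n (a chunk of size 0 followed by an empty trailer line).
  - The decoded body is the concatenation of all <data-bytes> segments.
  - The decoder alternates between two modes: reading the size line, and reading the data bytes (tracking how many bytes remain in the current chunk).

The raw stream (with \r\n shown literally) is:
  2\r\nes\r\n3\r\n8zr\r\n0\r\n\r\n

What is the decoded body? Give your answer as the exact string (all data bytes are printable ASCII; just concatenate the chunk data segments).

Answer: es8zr

Derivation:
Chunk 1: stream[0..1]='2' size=0x2=2, data at stream[3..5]='es' -> body[0..2], body so far='es'
Chunk 2: stream[7..8]='3' size=0x3=3, data at stream[10..13]='8zr' -> body[2..5], body so far='es8zr'
Chunk 3: stream[15..16]='0' size=0 (terminator). Final body='es8zr' (5 bytes)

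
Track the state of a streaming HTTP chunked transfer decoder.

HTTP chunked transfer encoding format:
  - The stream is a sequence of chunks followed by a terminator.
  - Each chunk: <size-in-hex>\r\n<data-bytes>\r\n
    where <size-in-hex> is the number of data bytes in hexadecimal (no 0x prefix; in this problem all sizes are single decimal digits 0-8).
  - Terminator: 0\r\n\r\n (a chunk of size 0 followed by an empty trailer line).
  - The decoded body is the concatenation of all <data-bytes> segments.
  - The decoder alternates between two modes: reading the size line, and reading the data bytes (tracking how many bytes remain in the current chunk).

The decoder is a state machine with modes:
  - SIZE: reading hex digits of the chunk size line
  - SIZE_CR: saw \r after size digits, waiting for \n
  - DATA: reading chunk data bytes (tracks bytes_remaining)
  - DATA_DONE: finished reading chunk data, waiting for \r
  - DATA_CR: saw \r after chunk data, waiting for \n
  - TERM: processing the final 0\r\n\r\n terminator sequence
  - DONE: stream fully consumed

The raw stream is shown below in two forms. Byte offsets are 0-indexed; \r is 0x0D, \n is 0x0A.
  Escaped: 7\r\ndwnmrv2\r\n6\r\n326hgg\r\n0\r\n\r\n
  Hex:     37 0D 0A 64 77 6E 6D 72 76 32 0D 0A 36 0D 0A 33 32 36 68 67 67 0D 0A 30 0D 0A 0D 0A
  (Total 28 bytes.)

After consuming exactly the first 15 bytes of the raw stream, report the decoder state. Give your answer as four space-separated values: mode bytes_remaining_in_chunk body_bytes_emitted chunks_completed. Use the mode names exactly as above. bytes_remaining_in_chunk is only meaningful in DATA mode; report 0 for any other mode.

Answer: DATA 6 7 1

Derivation:
Byte 0 = '7': mode=SIZE remaining=0 emitted=0 chunks_done=0
Byte 1 = 0x0D: mode=SIZE_CR remaining=0 emitted=0 chunks_done=0
Byte 2 = 0x0A: mode=DATA remaining=7 emitted=0 chunks_done=0
Byte 3 = 'd': mode=DATA remaining=6 emitted=1 chunks_done=0
Byte 4 = 'w': mode=DATA remaining=5 emitted=2 chunks_done=0
Byte 5 = 'n': mode=DATA remaining=4 emitted=3 chunks_done=0
Byte 6 = 'm': mode=DATA remaining=3 emitted=4 chunks_done=0
Byte 7 = 'r': mode=DATA remaining=2 emitted=5 chunks_done=0
Byte 8 = 'v': mode=DATA remaining=1 emitted=6 chunks_done=0
Byte 9 = '2': mode=DATA_DONE remaining=0 emitted=7 chunks_done=0
Byte 10 = 0x0D: mode=DATA_CR remaining=0 emitted=7 chunks_done=0
Byte 11 = 0x0A: mode=SIZE remaining=0 emitted=7 chunks_done=1
Byte 12 = '6': mode=SIZE remaining=0 emitted=7 chunks_done=1
Byte 13 = 0x0D: mode=SIZE_CR remaining=0 emitted=7 chunks_done=1
Byte 14 = 0x0A: mode=DATA remaining=6 emitted=7 chunks_done=1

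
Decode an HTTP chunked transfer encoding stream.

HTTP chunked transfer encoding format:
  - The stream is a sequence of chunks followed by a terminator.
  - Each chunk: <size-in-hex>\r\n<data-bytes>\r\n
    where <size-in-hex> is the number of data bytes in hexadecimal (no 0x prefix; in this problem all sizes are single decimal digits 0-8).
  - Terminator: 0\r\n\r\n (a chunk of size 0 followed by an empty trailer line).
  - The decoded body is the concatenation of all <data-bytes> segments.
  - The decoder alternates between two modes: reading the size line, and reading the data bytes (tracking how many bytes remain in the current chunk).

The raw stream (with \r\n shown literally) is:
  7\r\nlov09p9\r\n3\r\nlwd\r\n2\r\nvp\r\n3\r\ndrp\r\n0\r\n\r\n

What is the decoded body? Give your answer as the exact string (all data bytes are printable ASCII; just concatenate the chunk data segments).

Chunk 1: stream[0..1]='7' size=0x7=7, data at stream[3..10]='lov09p9' -> body[0..7], body so far='lov09p9'
Chunk 2: stream[12..13]='3' size=0x3=3, data at stream[15..18]='lwd' -> body[7..10], body so far='lov09p9lwd'
Chunk 3: stream[20..21]='2' size=0x2=2, data at stream[23..25]='vp' -> body[10..12], body so far='lov09p9lwdvp'
Chunk 4: stream[27..28]='3' size=0x3=3, data at stream[30..33]='drp' -> body[12..15], body so far='lov09p9lwdvpdrp'
Chunk 5: stream[35..36]='0' size=0 (terminator). Final body='lov09p9lwdvpdrp' (15 bytes)

Answer: lov09p9lwdvpdrp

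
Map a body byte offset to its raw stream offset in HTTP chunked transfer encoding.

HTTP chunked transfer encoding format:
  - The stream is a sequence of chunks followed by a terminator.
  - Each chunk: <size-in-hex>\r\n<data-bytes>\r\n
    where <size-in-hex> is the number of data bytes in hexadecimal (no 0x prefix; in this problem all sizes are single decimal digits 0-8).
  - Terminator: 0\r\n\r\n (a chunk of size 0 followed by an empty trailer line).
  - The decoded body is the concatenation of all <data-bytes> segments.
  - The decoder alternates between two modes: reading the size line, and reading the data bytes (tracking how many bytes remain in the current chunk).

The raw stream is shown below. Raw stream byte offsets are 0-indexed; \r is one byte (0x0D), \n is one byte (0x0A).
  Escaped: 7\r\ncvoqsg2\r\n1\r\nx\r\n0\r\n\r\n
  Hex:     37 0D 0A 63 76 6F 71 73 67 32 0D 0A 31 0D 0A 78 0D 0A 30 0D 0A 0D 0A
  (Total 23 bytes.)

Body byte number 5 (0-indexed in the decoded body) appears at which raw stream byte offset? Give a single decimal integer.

Answer: 8

Derivation:
Chunk 1: stream[0..1]='7' size=0x7=7, data at stream[3..10]='cvoqsg2' -> body[0..7], body so far='cvoqsg2'
Chunk 2: stream[12..13]='1' size=0x1=1, data at stream[15..16]='x' -> body[7..8], body so far='cvoqsg2x'
Chunk 3: stream[18..19]='0' size=0 (terminator). Final body='cvoqsg2x' (8 bytes)
Body byte 5 at stream offset 8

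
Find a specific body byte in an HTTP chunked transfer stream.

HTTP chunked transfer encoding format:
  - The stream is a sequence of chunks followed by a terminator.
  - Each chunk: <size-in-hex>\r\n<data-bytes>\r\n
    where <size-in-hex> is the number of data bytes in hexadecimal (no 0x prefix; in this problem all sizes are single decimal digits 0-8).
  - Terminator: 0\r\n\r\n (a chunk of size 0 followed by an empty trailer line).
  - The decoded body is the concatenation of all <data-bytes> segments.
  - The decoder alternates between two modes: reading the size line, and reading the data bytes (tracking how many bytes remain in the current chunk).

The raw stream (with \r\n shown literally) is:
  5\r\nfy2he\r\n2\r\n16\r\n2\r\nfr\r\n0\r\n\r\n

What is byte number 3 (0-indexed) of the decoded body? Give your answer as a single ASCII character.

Chunk 1: stream[0..1]='5' size=0x5=5, data at stream[3..8]='fy2he' -> body[0..5], body so far='fy2he'
Chunk 2: stream[10..11]='2' size=0x2=2, data at stream[13..15]='16' -> body[5..7], body so far='fy2he16'
Chunk 3: stream[17..18]='2' size=0x2=2, data at stream[20..22]='fr' -> body[7..9], body so far='fy2he16fr'
Chunk 4: stream[24..25]='0' size=0 (terminator). Final body='fy2he16fr' (9 bytes)
Body byte 3 = 'h'

Answer: h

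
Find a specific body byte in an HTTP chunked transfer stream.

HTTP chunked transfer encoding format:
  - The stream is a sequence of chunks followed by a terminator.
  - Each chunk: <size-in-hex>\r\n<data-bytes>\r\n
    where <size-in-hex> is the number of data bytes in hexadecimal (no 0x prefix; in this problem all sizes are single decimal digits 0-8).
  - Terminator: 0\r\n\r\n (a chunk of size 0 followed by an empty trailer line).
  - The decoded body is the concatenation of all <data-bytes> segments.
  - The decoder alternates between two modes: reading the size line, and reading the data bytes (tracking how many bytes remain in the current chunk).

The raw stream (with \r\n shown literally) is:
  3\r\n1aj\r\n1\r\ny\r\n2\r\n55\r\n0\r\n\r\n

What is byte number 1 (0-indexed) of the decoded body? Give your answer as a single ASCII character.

Chunk 1: stream[0..1]='3' size=0x3=3, data at stream[3..6]='1aj' -> body[0..3], body so far='1aj'
Chunk 2: stream[8..9]='1' size=0x1=1, data at stream[11..12]='y' -> body[3..4], body so far='1ajy'
Chunk 3: stream[14..15]='2' size=0x2=2, data at stream[17..19]='55' -> body[4..6], body so far='1ajy55'
Chunk 4: stream[21..22]='0' size=0 (terminator). Final body='1ajy55' (6 bytes)
Body byte 1 = 'a'

Answer: a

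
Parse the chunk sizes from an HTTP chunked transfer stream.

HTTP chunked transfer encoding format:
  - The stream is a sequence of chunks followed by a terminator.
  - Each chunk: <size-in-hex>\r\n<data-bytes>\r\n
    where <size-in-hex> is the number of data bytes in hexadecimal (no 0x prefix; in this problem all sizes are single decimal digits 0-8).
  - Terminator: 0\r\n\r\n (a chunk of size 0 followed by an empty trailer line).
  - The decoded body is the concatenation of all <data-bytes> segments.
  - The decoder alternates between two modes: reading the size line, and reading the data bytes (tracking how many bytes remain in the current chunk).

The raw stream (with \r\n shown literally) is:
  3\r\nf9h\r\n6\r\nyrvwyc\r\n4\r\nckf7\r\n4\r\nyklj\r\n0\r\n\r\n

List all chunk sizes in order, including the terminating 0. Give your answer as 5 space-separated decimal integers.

Chunk 1: stream[0..1]='3' size=0x3=3, data at stream[3..6]='f9h' -> body[0..3], body so far='f9h'
Chunk 2: stream[8..9]='6' size=0x6=6, data at stream[11..17]='yrvwyc' -> body[3..9], body so far='f9hyrvwyc'
Chunk 3: stream[19..20]='4' size=0x4=4, data at stream[22..26]='ckf7' -> body[9..13], body so far='f9hyrvwycckf7'
Chunk 4: stream[28..29]='4' size=0x4=4, data at stream[31..35]='yklj' -> body[13..17], body so far='f9hyrvwycckf7yklj'
Chunk 5: stream[37..38]='0' size=0 (terminator). Final body='f9hyrvwycckf7yklj' (17 bytes)

Answer: 3 6 4 4 0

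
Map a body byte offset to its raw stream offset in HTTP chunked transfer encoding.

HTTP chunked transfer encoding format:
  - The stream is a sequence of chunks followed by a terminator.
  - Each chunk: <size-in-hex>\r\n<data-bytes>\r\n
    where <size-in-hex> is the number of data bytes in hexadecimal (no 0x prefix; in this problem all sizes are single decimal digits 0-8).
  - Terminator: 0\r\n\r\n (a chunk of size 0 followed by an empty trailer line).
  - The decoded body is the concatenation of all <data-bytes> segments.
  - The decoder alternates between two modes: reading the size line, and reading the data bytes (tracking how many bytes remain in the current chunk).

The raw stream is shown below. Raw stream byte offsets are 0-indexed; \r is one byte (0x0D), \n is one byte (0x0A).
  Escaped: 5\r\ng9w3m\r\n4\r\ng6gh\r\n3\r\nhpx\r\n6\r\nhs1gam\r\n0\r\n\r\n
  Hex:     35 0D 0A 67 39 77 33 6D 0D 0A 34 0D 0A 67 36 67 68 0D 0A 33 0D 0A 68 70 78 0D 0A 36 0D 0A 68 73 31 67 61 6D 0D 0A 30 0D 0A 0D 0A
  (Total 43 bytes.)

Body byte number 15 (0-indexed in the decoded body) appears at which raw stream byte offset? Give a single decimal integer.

Chunk 1: stream[0..1]='5' size=0x5=5, data at stream[3..8]='g9w3m' -> body[0..5], body so far='g9w3m'
Chunk 2: stream[10..11]='4' size=0x4=4, data at stream[13..17]='g6gh' -> body[5..9], body so far='g9w3mg6gh'
Chunk 3: stream[19..20]='3' size=0x3=3, data at stream[22..25]='hpx' -> body[9..12], body so far='g9w3mg6ghhpx'
Chunk 4: stream[27..28]='6' size=0x6=6, data at stream[30..36]='hs1gam' -> body[12..18], body so far='g9w3mg6ghhpxhs1gam'
Chunk 5: stream[38..39]='0' size=0 (terminator). Final body='g9w3mg6ghhpxhs1gam' (18 bytes)
Body byte 15 at stream offset 33

Answer: 33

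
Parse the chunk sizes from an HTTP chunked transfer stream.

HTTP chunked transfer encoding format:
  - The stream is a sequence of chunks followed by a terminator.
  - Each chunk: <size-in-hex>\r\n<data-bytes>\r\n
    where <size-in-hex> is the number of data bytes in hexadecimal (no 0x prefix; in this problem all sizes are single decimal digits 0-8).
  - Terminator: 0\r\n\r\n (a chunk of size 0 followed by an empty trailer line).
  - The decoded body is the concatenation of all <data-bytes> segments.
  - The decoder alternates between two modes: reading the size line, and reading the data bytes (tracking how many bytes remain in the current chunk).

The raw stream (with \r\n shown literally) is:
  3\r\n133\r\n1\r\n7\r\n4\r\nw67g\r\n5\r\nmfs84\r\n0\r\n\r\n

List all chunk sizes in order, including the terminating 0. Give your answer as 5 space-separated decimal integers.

Chunk 1: stream[0..1]='3' size=0x3=3, data at stream[3..6]='133' -> body[0..3], body so far='133'
Chunk 2: stream[8..9]='1' size=0x1=1, data at stream[11..12]='7' -> body[3..4], body so far='1337'
Chunk 3: stream[14..15]='4' size=0x4=4, data at stream[17..21]='w67g' -> body[4..8], body so far='1337w67g'
Chunk 4: stream[23..24]='5' size=0x5=5, data at stream[26..31]='mfs84' -> body[8..13], body so far='1337w67gmfs84'
Chunk 5: stream[33..34]='0' size=0 (terminator). Final body='1337w67gmfs84' (13 bytes)

Answer: 3 1 4 5 0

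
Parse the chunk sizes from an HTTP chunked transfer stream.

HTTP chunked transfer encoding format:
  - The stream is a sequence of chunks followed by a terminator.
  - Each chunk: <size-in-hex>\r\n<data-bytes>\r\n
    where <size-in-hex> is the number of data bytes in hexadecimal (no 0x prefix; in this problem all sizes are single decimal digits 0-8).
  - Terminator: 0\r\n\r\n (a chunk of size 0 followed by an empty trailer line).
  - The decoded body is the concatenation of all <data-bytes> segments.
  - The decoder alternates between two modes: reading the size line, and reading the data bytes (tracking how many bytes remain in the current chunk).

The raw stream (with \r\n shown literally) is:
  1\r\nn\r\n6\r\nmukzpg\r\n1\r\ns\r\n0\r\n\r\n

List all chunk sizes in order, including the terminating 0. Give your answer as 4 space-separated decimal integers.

Chunk 1: stream[0..1]='1' size=0x1=1, data at stream[3..4]='n' -> body[0..1], body so far='n'
Chunk 2: stream[6..7]='6' size=0x6=6, data at stream[9..15]='mukzpg' -> body[1..7], body so far='nmukzpg'
Chunk 3: stream[17..18]='1' size=0x1=1, data at stream[20..21]='s' -> body[7..8], body so far='nmukzpgs'
Chunk 4: stream[23..24]='0' size=0 (terminator). Final body='nmukzpgs' (8 bytes)

Answer: 1 6 1 0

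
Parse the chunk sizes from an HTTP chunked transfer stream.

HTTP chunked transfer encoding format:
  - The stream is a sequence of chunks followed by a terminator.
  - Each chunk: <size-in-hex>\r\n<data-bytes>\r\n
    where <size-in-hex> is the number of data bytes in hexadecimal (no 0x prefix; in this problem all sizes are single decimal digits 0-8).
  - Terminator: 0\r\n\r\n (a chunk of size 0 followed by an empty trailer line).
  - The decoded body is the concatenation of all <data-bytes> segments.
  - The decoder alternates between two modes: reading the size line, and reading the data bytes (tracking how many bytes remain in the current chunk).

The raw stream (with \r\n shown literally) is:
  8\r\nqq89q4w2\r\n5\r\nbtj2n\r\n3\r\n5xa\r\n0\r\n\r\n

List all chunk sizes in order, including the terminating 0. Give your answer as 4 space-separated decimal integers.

Chunk 1: stream[0..1]='8' size=0x8=8, data at stream[3..11]='qq89q4w2' -> body[0..8], body so far='qq89q4w2'
Chunk 2: stream[13..14]='5' size=0x5=5, data at stream[16..21]='btj2n' -> body[8..13], body so far='qq89q4w2btj2n'
Chunk 3: stream[23..24]='3' size=0x3=3, data at stream[26..29]='5xa' -> body[13..16], body so far='qq89q4w2btj2n5xa'
Chunk 4: stream[31..32]='0' size=0 (terminator). Final body='qq89q4w2btj2n5xa' (16 bytes)

Answer: 8 5 3 0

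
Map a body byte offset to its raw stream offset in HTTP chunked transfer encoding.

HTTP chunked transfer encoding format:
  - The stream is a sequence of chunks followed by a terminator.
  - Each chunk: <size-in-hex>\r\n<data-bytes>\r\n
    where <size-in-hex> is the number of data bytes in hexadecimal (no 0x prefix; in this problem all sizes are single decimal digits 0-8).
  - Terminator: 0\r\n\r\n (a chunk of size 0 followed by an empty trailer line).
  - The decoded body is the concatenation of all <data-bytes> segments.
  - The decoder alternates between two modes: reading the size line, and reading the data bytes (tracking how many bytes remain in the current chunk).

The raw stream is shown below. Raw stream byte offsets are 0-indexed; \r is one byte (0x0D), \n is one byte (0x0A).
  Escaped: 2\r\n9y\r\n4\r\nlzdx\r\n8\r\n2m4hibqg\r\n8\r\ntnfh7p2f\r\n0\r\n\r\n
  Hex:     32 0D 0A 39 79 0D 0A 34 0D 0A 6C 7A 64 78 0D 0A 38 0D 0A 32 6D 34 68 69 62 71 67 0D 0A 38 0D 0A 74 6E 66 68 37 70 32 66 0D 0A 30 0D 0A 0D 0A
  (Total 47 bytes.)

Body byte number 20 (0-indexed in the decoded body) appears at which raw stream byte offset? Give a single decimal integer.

Answer: 38

Derivation:
Chunk 1: stream[0..1]='2' size=0x2=2, data at stream[3..5]='9y' -> body[0..2], body so far='9y'
Chunk 2: stream[7..8]='4' size=0x4=4, data at stream[10..14]='lzdx' -> body[2..6], body so far='9ylzdx'
Chunk 3: stream[16..17]='8' size=0x8=8, data at stream[19..27]='2m4hibqg' -> body[6..14], body so far='9ylzdx2m4hibqg'
Chunk 4: stream[29..30]='8' size=0x8=8, data at stream[32..40]='tnfh7p2f' -> body[14..22], body so far='9ylzdx2m4hibqgtnfh7p2f'
Chunk 5: stream[42..43]='0' size=0 (terminator). Final body='9ylzdx2m4hibqgtnfh7p2f' (22 bytes)
Body byte 20 at stream offset 38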